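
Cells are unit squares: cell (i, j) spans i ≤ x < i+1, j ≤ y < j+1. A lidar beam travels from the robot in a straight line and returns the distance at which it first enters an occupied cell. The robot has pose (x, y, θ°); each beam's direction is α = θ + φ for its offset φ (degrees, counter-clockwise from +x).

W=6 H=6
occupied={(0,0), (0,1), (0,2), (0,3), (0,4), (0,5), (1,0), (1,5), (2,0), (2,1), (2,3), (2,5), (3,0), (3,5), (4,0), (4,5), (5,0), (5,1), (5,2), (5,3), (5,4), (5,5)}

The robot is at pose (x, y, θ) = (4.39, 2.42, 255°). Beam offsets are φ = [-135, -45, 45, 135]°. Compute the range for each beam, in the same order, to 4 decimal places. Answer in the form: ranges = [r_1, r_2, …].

ranges = [2.9791, 1.6050, 1.2200, 0.7044]

beam 1: φ=-135°, α=120°
  dir = (cos 120°, sin 120°) = (-0.5000, 0.8660); from cell (4,2)
  next x-line at t=0.7800, next y-line at t=0.6697; Δt_x=2.0000, Δt_y=1.1547
    y: enter (4,3) at t=0.6697
    x: enter (3,3) at t=0.7800
    y: enter (3,4) at t=1.8244
    x: enter (2,4) at t=2.7800
    y: enter (2,5) at t=2.9791 ← occupied
  → r_1 = 2.9791
beam 2: φ=-45°, α=210°
  dir = (cos 210°, sin 210°) = (-0.8660, -0.5000); from cell (4,2)
  next x-line at t=0.4503, next y-line at t=0.8400; Δt_x=1.1547, Δt_y=2.0000
    x: enter (3,2) at t=0.4503
    y: enter (3,1) at t=0.8400
    x: enter (2,1) at t=1.6050 ← occupied
  → r_2 = 1.6050
beam 3: φ=45°, α=300°
  dir = (cos 300°, sin 300°) = (0.5000, -0.8660); from cell (4,2)
  next x-line at t=1.2200, next y-line at t=0.4850; Δt_x=2.0000, Δt_y=1.1547
    y: enter (4,1) at t=0.4850
    x: enter (5,1) at t=1.2200 ← occupied
  → r_3 = 1.2200
beam 4: φ=135°, α=30°
  dir = (cos 30°, sin 30°) = (0.8660, 0.5000); from cell (4,2)
  next x-line at t=0.7044, next y-line at t=1.1600; Δt_x=1.1547, Δt_y=2.0000
    x: enter (5,2) at t=0.7044 ← occupied
  → r_4 = 0.7044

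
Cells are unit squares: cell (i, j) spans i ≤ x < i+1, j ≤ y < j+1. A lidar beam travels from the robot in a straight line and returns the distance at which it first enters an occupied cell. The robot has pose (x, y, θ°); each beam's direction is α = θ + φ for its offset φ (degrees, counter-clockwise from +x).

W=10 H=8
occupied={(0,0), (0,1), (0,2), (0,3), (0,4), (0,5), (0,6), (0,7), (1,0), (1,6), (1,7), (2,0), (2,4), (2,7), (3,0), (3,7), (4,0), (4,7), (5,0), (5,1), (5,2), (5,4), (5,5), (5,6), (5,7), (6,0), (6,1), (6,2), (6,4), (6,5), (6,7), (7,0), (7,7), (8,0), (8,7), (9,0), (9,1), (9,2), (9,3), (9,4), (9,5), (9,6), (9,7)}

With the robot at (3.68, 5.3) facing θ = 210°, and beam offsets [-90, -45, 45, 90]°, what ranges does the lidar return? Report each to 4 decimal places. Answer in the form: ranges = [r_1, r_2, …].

ranges = [1.9630, 2.7046, 4.4517, 2.6558]

beam 1: φ=-90°, α=120°
  direction (-0.5000, 0.8660); cell (3,5); t to first gridline: x 1.3600, y 0.8083 (then +2.0000 / +1.1547)
    (3,6) via y @ 0.8083
    (2,6) via x @ 1.3600
    (2,7) via y @ 1.9630  # hit
  → r_1 = 1.9630
beam 2: φ=-45°, α=165°
  direction (-0.9659, 0.2588); cell (3,5); t to first gridline: x 0.7040, y 2.7046 (then +1.0353 / +3.8637)
    (2,5) via x @ 0.7040
    (1,5) via x @ 1.7393
    (1,6) via y @ 2.7046  # hit
  → r_2 = 2.7046
beam 3: φ=45°, α=255°
  direction (-0.2588, -0.9659); cell (3,5); t to first gridline: x 2.6273, y 0.3106 (then +3.8637 / +1.0353)
    (3,4) via y @ 0.3106
    (3,3) via y @ 1.3459
    (3,2) via y @ 2.3811
    (2,2) via x @ 2.6273
    (2,1) via y @ 3.4164
    (2,0) via y @ 4.4517  # hit
  → r_3 = 4.4517
beam 4: φ=90°, α=300°
  direction (0.5000, -0.8660); cell (3,5); t to first gridline: x 0.6400, y 0.3464 (then +2.0000 / +1.1547)
    (3,4) via y @ 0.3464
    (4,4) via x @ 0.6400
    (4,3) via y @ 1.5011
    (5,3) via x @ 2.6400
    (5,2) via y @ 2.6558  # hit
  → r_4 = 2.6558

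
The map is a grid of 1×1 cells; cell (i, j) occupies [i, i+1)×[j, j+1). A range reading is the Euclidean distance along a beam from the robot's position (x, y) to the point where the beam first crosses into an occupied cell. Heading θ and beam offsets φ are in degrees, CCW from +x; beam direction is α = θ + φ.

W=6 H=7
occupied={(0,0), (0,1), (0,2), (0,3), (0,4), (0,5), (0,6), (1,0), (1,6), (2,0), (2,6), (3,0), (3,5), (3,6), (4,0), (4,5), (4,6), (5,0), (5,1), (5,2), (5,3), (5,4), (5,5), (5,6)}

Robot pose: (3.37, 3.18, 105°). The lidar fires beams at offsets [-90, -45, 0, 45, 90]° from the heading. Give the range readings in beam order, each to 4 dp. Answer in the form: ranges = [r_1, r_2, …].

ranges = [1.6875, 2.1016, 2.9195, 2.7366, 2.4536]

beam 1: φ=-90°, α=15°
  direction (0.9659, 0.2588); cell (3,3); t to first gridline: x 0.6522, y 3.1682 (then +1.0353 / +3.8637)
    (4,3) via x @ 0.6522
    (5,3) via x @ 1.6875  # hit
  → r_1 = 1.6875
beam 2: φ=-45°, α=60°
  direction (0.5000, 0.8660); cell (3,3); t to first gridline: x 1.2600, y 0.9469 (then +2.0000 / +1.1547)
    (3,4) via y @ 0.9469
    (4,4) via x @ 1.2600
    (4,5) via y @ 2.1016  # hit
  → r_2 = 2.1016
beam 3: φ=0°, α=105°
  direction (-0.2588, 0.9659); cell (3,3); t to first gridline: x 1.4296, y 0.8489 (then +3.8637 / +1.0353)
    (3,4) via y @ 0.8489
    (2,4) via x @ 1.4296
    (2,5) via y @ 1.8842
    (2,6) via y @ 2.9195  # hit
  → r_3 = 2.9195
beam 4: φ=45°, α=150°
  direction (-0.8660, 0.5000); cell (3,3); t to first gridline: x 0.4272, y 1.6400 (then +1.1547 / +2.0000)
    (2,3) via x @ 0.4272
    (1,3) via x @ 1.5819
    (1,4) via y @ 1.6400
    (0,4) via x @ 2.7366  # hit
  → r_4 = 2.7366
beam 5: φ=90°, α=195°
  direction (-0.9659, -0.2588); cell (3,3); t to first gridline: x 0.3831, y 0.6955 (then +1.0353 / +3.8637)
    (2,3) via x @ 0.3831
    (2,2) via y @ 0.6955
    (1,2) via x @ 1.4183
    (0,2) via x @ 2.4536  # hit
  → r_5 = 2.4536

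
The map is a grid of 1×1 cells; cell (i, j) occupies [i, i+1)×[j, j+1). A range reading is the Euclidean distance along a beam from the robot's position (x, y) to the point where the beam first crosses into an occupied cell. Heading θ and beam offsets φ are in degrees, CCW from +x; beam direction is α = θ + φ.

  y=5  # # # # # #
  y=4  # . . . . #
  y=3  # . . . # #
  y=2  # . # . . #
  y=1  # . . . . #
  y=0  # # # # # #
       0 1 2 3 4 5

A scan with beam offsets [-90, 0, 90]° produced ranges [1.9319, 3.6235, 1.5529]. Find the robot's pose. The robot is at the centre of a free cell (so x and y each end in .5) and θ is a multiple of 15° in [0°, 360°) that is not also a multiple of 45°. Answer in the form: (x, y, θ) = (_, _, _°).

Candidates: 14 free-cell centres × 16 headings = 224 poses. Raycast each; keep the one whose scan matches to 4 dp.
  (2.5, 3.5, 195°): beam 1 = 1.5529 ≠ 1.9319 ✗
  (1.5, 1.5, 210°): beam 1 = 1.0000 ≠ 1.9319 ✗
  (1.5, 3.5, 195°): beam 1 = 1.5529 ≠ 1.9319 ✗
  (1.5, 3.5, 150°): beam 1 = 1.7321 ≠ 1.9319 ✗
  (2.5, 1.5, 240°): beam 1 = 1.7321 ≠ 1.9319 ✗
  …
  (1.5, 3.5, 345°): r_1=1.9319, r_2=3.6235, r_3=1.5529 — all match ✓
Unique over the lattice → pose = (1.5, 3.5, 345°).

(x, y, θ) = (1.5, 3.5, 345°)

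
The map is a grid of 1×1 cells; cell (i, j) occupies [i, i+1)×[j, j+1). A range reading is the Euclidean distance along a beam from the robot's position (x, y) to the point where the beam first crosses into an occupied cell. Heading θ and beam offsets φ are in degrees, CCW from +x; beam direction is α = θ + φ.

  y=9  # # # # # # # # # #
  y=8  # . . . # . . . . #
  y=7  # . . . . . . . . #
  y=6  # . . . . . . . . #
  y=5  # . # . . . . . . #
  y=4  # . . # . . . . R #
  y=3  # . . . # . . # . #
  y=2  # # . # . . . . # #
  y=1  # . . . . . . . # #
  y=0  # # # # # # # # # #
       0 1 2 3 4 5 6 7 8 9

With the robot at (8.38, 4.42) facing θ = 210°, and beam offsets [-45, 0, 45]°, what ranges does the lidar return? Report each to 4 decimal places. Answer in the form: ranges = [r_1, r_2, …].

beam 1: φ=-45°, α=165°
  direction (-0.9659, 0.2588); cell (8,4); t to first gridline: x 0.3934, y 2.2409 (then +1.0353 / +3.8637)
    (7,4) via x @ 0.3934
    (6,4) via x @ 1.4287
    (6,5) via y @ 2.2409
    (5,5) via x @ 2.4640
    (4,5) via x @ 3.4992
    (3,5) via x @ 4.5345
    (2,5) via x @ 5.5698  # hit
  → r_1 = 5.5698
beam 2: φ=0°, α=210°
  direction (-0.8660, -0.5000); cell (8,4); t to first gridline: x 0.4388, y 0.8400 (then +1.1547 / +2.0000)
    (7,4) via x @ 0.4388
    (7,3) via y @ 0.8400  # hit
  → r_2 = 0.8400
beam 3: φ=45°, α=255°
  direction (-0.2588, -0.9659); cell (8,4); t to first gridline: x 1.4682, y 0.4348 (then +3.8637 / +1.0353)
    (8,3) via y @ 0.4348
    (7,3) via x @ 1.4682  # hit
  → r_3 = 1.4682

ranges = [5.5698, 0.8400, 1.4682]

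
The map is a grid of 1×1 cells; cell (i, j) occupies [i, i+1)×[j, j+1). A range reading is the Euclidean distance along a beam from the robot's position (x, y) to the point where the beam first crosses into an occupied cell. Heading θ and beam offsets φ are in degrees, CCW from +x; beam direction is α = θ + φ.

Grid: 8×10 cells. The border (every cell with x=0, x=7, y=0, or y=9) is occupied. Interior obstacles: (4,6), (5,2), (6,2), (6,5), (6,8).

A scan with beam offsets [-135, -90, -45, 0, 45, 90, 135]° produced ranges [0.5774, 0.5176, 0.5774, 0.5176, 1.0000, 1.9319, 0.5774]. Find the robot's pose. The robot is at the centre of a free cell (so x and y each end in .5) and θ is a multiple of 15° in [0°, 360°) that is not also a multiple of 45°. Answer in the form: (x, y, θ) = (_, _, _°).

Enumerate (i+0.5, j+0.5, θ) over the 43 free cells and 16 admissible headings. For each, cast all 7 beams and compare to the given ranges.
  (5.5, 7.5, 300°): beam 1 = 4.6587 ≠ 0.5774 ✗
  (4.5, 7.5, 300°): beam 1 = 3.6235 ≠ 0.5774 ✗
  (3.5, 5.5, 255°): beam 1 = 4.0415 ≠ 0.5774 ✗
  …
  (6.5, 1.5, 105°): r_1=0.5774, r_2=0.5176, r_3=0.5774, r_4=0.5176, r_5=1.0000, r_6=1.9319, r_7=0.5774 — all match ✓
Unique over the lattice → pose = (6.5, 1.5, 105°).

(x, y, θ) = (6.5, 1.5, 105°)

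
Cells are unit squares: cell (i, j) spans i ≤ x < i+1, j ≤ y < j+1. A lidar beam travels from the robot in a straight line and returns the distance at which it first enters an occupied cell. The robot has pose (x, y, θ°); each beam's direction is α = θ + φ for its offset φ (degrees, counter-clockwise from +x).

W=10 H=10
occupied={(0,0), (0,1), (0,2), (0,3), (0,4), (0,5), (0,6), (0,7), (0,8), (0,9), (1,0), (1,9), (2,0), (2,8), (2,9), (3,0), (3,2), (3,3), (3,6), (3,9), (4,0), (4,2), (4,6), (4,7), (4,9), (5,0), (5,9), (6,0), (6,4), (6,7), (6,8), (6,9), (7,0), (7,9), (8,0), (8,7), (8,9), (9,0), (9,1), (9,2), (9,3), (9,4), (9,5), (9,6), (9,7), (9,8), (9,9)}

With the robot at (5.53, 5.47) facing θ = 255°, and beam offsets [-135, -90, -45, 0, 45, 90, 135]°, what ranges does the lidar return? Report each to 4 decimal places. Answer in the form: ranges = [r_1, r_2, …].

ranges = [1.0600, 2.0478, 5.2308, 2.5571, 0.9400, 3.5924, 3.0600]

beam 1: φ=-135°, α=120°
  cosα=-0.5000 sinα=0.8660 | (5,5) | tMaxX 1.0600 tMaxY 0.6120 | tΔX 2.0000 tΔY 1.1547
    t=0.6120 [y] (5,6)
    t=1.0600 [x] (4,6) — stop
  → r_1 = 1.0600
beam 2: φ=-90°, α=165°
  cosα=-0.9659 sinα=0.2588 | (5,5) | tMaxX 0.5487 tMaxY 2.0478 | tΔX 1.0353 tΔY 3.8637
    t=0.5487 [x] (4,5)
    t=1.5840 [x] (3,5)
    t=2.0478 [y] (3,6) — stop
  → r_2 = 2.0478
beam 3: φ=-45°, α=210°
  cosα=-0.8660 sinα=-0.5000 | (5,5) | tMaxX 0.6120 tMaxY 0.9400 | tΔX 1.1547 tΔY 2.0000
    t=0.6120 [x] (4,5)
    t=0.9400 [y] (4,4)
    t=1.7667 [x] (3,4)
    t=2.9214 [x] (2,4)
    t=2.9400 [y] (2,3)
    t=4.0761 [x] (1,3)
    t=4.9400 [y] (1,2)
    t=5.2308 [x] (0,2) — stop
  → r_3 = 5.2308
beam 4: φ=0°, α=255°
  cosα=-0.2588 sinα=-0.9659 | (5,5) | tMaxX 2.0478 tMaxY 0.4866 | tΔX 3.8637 tΔY 1.0353
    t=0.4866 [y] (5,4)
    t=1.5219 [y] (5,3)
    t=2.0478 [x] (4,3)
    t=2.5571 [y] (4,2) — stop
  → r_4 = 2.5571
beam 5: φ=45°, α=300°
  cosα=0.5000 sinα=-0.8660 | (5,5) | tMaxX 0.9400 tMaxY 0.5427 | tΔX 2.0000 tΔY 1.1547
    t=0.5427 [y] (5,4)
    t=0.9400 [x] (6,4) — stop
  → r_5 = 0.9400
beam 6: φ=90°, α=345°
  cosα=0.9659 sinα=-0.2588 | (5,5) | tMaxX 0.4866 tMaxY 1.8159 | tΔX 1.0353 tΔY 3.8637
    t=0.4866 [x] (6,5)
    t=1.5219 [x] (7,5)
    t=1.8159 [y] (7,4)
    t=2.5571 [x] (8,4)
    t=3.5924 [x] (9,4) — stop
  → r_6 = 3.5924
beam 7: φ=135°, α=30°
  cosα=0.8660 sinα=0.5000 | (5,5) | tMaxX 0.5427 tMaxY 1.0600 | tΔX 1.1547 tΔY 2.0000
    t=0.5427 [x] (6,5)
    t=1.0600 [y] (6,6)
    t=1.6974 [x] (7,6)
    t=2.8521 [x] (8,6)
    t=3.0600 [y] (8,7) — stop
  → r_7 = 3.0600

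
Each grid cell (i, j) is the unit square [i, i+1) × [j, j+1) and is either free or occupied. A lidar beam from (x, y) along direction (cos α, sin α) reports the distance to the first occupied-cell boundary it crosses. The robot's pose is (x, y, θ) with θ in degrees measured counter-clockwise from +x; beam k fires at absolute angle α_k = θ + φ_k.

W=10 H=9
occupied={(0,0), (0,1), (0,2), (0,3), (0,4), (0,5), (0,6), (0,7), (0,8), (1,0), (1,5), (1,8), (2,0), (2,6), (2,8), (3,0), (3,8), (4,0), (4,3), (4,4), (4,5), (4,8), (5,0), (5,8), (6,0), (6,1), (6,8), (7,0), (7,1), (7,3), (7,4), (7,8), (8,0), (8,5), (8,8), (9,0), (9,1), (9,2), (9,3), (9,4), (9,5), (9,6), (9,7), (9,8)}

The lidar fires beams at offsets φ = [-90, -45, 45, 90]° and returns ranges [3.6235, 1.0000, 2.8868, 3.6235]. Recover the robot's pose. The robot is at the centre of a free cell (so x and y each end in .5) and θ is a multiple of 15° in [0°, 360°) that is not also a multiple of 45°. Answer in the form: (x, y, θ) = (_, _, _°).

The pose lattice has 46·16 = 736 candidates. Test each by forward raycasting.
  (5.5, 4.5, 60°): beam 1 = 1.7321 ≠ 3.6235 ✗
  (1.5, 6.5, 60°): beam 1 = 0.5774 ≠ 3.6235 ✗
  (6.5, 5.5, 165°): beam 1 = 2.5882 ≠ 3.6235 ✗
  (1.5, 4.5, 165°): beam 1 = 0.5176 ≠ 3.6235 ✗
  …
  (5.5, 6.5, 285°): r_1=3.6235, r_2=1.0000, r_3=2.8868, r_4=3.6235 — all match ✓
Only this pose fits every beam.

(x, y, θ) = (5.5, 6.5, 285°)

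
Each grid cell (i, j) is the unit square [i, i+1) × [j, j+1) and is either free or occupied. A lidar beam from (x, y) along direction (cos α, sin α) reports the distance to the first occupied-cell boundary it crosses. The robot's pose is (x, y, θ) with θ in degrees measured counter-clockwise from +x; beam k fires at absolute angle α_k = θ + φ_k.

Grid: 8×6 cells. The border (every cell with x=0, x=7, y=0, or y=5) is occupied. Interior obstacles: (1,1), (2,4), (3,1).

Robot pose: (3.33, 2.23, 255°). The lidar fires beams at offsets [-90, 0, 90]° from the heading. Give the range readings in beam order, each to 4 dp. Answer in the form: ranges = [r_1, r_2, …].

ranges = [2.4122, 0.2381, 3.7995]

beam 1: φ=-90°, α=165°
  d=(-0.9659,0.2588)  start (3,2)  tX=0.3416 tY=2.9751  stride 1/|dx|=1.0353 1/|dy|=3.8637
    cross x-line → (2,2), t=0.3416
    cross x-line → (1,2), t=1.3769
    cross x-line → (0,2), t=2.4122 (wall)
  → r_1 = 2.4122
beam 2: φ=0°, α=255°
  d=(-0.2588,-0.9659)  start (3,2)  tX=1.2750 tY=0.2381  stride 1/|dx|=3.8637 1/|dy|=1.0353
    cross y-line → (3,1), t=0.2381 (wall)
  → r_2 = 0.2381
beam 3: φ=90°, α=345°
  d=(0.9659,-0.2588)  start (3,2)  tX=0.6936 tY=0.8887  stride 1/|dx|=1.0353 1/|dy|=3.8637
    cross x-line → (4,2), t=0.6936
    cross y-line → (4,1), t=0.8887
    cross x-line → (5,1), t=1.7289
    cross x-line → (6,1), t=2.7642
    cross x-line → (7,1), t=3.7995 (wall)
  → r_3 = 3.7995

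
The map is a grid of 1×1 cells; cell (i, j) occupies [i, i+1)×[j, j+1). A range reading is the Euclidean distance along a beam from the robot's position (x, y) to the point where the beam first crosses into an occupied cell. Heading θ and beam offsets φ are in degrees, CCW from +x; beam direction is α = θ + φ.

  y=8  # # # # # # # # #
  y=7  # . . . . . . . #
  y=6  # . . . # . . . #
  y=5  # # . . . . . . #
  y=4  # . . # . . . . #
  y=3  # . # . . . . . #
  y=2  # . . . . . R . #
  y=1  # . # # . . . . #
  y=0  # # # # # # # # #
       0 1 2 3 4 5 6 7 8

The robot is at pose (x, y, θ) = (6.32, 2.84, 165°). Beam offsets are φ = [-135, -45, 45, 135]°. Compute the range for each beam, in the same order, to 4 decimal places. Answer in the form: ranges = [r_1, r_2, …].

ranges = [1.9399, 3.6489, 2.6789, 2.1246]

beam 1: φ=-135°, α=30°
  dir = (cos 30°, sin 30°) = (0.8660, 0.5000); from cell (6,2)
  next x-line at t=0.7852, next y-line at t=0.3200; Δt_x=1.1547, Δt_y=2.0000
    y: enter (6,3) at t=0.3200
    x: enter (7,3) at t=0.7852
    x: enter (8,3) at t=1.9399 ← occupied
  → r_1 = 1.9399
beam 2: φ=-45°, α=120°
  dir = (cos 120°, sin 120°) = (-0.5000, 0.8660); from cell (6,2)
  next x-line at t=0.6400, next y-line at t=0.1848; Δt_x=2.0000, Δt_y=1.1547
    y: enter (6,3) at t=0.1848
    x: enter (5,3) at t=0.6400
    y: enter (5,4) at t=1.3395
    y: enter (5,5) at t=2.4942
    x: enter (4,5) at t=2.6400
    y: enter (4,6) at t=3.6489 ← occupied
  → r_2 = 3.6489
beam 3: φ=45°, α=210°
  dir = (cos 210°, sin 210°) = (-0.8660, -0.5000); from cell (6,2)
  next x-line at t=0.3695, next y-line at t=1.6800; Δt_x=1.1547, Δt_y=2.0000
    x: enter (5,2) at t=0.3695
    x: enter (4,2) at t=1.5242
    y: enter (4,1) at t=1.6800
    x: enter (3,1) at t=2.6789 ← occupied
  → r_3 = 2.6789
beam 4: φ=135°, α=300°
  dir = (cos 300°, sin 300°) = (0.5000, -0.8660); from cell (6,2)
  next x-line at t=1.3600, next y-line at t=0.9699; Δt_x=2.0000, Δt_y=1.1547
    y: enter (6,1) at t=0.9699
    x: enter (7,1) at t=1.3600
    y: enter (7,0) at t=2.1246 ← occupied
  → r_4 = 2.1246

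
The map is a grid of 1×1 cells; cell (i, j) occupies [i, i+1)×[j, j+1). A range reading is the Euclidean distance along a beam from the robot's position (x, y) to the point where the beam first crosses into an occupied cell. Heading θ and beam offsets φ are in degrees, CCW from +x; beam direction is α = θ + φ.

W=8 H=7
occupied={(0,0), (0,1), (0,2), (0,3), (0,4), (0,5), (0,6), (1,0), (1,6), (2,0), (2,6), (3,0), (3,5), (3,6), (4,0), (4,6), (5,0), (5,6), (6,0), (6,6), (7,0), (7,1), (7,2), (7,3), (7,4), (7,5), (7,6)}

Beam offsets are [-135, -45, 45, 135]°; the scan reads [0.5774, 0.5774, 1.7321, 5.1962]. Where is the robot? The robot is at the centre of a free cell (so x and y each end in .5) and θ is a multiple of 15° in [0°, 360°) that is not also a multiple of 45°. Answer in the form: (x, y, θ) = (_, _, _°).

(x, y, θ) = (2.5, 5.5, 165°)

The pose lattice has 29·16 = 464 candidates. Test each by forward raycasting.
  (2.5, 1.5, 240°): beam 1 = 4.6587 ≠ 0.5774 ✗
  (3.5, 2.5, 210°): beam 1 = 3.6235 ≠ 0.5774 ✗
  (3.5, 4.5, 285°): beam 1 = 2.8868 ≠ 0.5774 ✗
  (6.5, 3.5, 105°): beam 2 = 1.0000 ≠ 0.5774 ✗
  (3.5, 3.5, 345°): beam 1 = 2.8868 ≠ 0.5774 ✗
  …
  (2.5, 5.5, 165°): r_1=0.5774, r_2=0.5774, r_3=1.7321, r_4=5.1962 — all match ✓
No second candidate reproduces the full scan.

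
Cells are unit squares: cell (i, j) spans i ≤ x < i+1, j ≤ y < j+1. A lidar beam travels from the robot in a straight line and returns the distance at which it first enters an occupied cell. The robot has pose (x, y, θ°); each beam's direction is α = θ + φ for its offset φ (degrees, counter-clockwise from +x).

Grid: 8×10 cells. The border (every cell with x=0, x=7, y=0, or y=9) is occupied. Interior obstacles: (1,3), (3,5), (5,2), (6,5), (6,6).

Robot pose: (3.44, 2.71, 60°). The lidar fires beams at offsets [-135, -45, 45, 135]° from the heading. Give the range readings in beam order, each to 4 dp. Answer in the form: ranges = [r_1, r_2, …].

ranges = [1.7703, 3.6856, 6.5119, 2.5261]

beam 1: φ=-135°, α=285°
  cosα=0.2588 sinα=-0.9659 | (3,2) | tMaxX 2.1637 tMaxY 0.7350 | tΔX 3.8637 tΔY 1.0353
    t=0.7350 [y] (3,1)
    t=1.7703 [y] (3,0) — stop
  → r_1 = 1.7703
beam 2: φ=-45°, α=15°
  cosα=0.9659 sinα=0.2588 | (3,2) | tMaxX 0.5798 tMaxY 1.1205 | tΔX 1.0353 tΔY 3.8637
    t=0.5798 [x] (4,2)
    t=1.1205 [y] (4,3)
    t=1.6150 [x] (5,3)
    t=2.6503 [x] (6,3)
    t=3.6856 [x] (7,3) — stop
  → r_2 = 3.6856
beam 3: φ=45°, α=105°
  cosα=-0.2588 sinα=0.9659 | (3,2) | tMaxX 1.7000 tMaxY 0.3002 | tΔX 3.8637 tΔY 1.0353
    t=0.3002 [y] (3,3)
    t=1.3355 [y] (3,4)
    t=1.7000 [x] (2,4)
    t=2.3708 [y] (2,5)
    t=3.4061 [y] (2,6)
    t=4.4413 [y] (2,7)
    t=5.4766 [y] (2,8)
    t=5.5637 [x] (1,8)
    t=6.5119 [y] (1,9) — stop
  → r_3 = 6.5119
beam 4: φ=135°, α=195°
  cosα=-0.9659 sinα=-0.2588 | (3,2) | tMaxX 0.4555 tMaxY 2.7432 | tΔX 1.0353 tΔY 3.8637
    t=0.4555 [x] (2,2)
    t=1.4908 [x] (1,2)
    t=2.5261 [x] (0,2) — stop
  → r_4 = 2.5261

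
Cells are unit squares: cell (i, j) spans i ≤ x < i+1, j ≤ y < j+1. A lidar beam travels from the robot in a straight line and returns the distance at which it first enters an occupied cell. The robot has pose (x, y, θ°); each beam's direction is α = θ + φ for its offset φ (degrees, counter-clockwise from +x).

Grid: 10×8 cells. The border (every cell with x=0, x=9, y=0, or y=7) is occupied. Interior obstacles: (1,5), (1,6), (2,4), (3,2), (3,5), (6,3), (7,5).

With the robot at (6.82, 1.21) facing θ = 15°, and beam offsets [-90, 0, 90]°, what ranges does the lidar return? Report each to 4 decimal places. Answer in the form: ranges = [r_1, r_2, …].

ranges = [0.2174, 2.2569, 1.8531]

beam 1: φ=-90°, α=285°
  dir = (cos 285°, sin 285°) = (0.2588, -0.9659); from cell (6,1)
  next x-line at t=0.6955, next y-line at t=0.2174; Δt_x=3.8637, Δt_y=1.0353
    y: enter (6,0) at t=0.2174 ← occupied
  → r_1 = 0.2174
beam 2: φ=0°, α=15°
  dir = (cos 15°, sin 15°) = (0.9659, 0.2588); from cell (6,1)
  next x-line at t=0.1863, next y-line at t=3.0523; Δt_x=1.0353, Δt_y=3.8637
    x: enter (7,1) at t=0.1863
    x: enter (8,1) at t=1.2216
    x: enter (9,1) at t=2.2569 ← occupied
  → r_2 = 2.2569
beam 3: φ=90°, α=105°
  dir = (cos 105°, sin 105°) = (-0.2588, 0.9659); from cell (6,1)
  next x-line at t=3.1682, next y-line at t=0.8179; Δt_x=3.8637, Δt_y=1.0353
    y: enter (6,2) at t=0.8179
    y: enter (6,3) at t=1.8531 ← occupied
  → r_3 = 1.8531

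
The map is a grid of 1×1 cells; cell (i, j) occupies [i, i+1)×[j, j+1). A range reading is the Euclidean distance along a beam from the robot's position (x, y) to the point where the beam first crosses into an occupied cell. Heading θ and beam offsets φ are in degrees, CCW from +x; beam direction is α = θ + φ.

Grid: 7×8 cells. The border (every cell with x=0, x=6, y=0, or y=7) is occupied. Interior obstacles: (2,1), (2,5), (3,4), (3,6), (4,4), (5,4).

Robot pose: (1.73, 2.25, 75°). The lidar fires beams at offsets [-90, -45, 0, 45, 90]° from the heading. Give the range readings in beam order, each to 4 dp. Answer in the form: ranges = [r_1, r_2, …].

ranges = [0.9659, 3.5000, 2.8470, 1.4600, 0.7558]

beam 1: φ=-90°, α=345°
  d=(0.9659,-0.2588)  start (1,2)  tX=0.2795 tY=0.9659  stride 1/|dx|=1.0353 1/|dy|=3.8637
    cross x-line → (2,2), t=0.2795
    cross y-line → (2,1), t=0.9659 (wall)
  → r_1 = 0.9659
beam 2: φ=-45°, α=30°
  d=(0.8660,0.5000)  start (1,2)  tX=0.3118 tY=1.5000  stride 1/|dx|=1.1547 1/|dy|=2.0000
    cross x-line → (2,2), t=0.3118
    cross x-line → (3,2), t=1.4665
    cross y-line → (3,3), t=1.5000
    cross x-line → (4,3), t=2.6212
    cross y-line → (4,4), t=3.5000 (wall)
  → r_2 = 3.5000
beam 3: φ=0°, α=75°
  d=(0.2588,0.9659)  start (1,2)  tX=1.0432 tY=0.7765  stride 1/|dx|=3.8637 1/|dy|=1.0353
    cross y-line → (1,3), t=0.7765
    cross x-line → (2,3), t=1.0432
    cross y-line → (2,4), t=1.8117
    cross y-line → (2,5), t=2.8470 (wall)
  → r_3 = 2.8470
beam 4: φ=45°, α=120°
  d=(-0.5000,0.8660)  start (1,2)  tX=1.4600 tY=0.8660  stride 1/|dx|=2.0000 1/|dy|=1.1547
    cross y-line → (1,3), t=0.8660
    cross x-line → (0,3), t=1.4600 (wall)
  → r_4 = 1.4600
beam 5: φ=90°, α=165°
  d=(-0.9659,0.2588)  start (1,2)  tX=0.7558 tY=2.8978  stride 1/|dx|=1.0353 1/|dy|=3.8637
    cross x-line → (0,2), t=0.7558 (wall)
  → r_5 = 0.7558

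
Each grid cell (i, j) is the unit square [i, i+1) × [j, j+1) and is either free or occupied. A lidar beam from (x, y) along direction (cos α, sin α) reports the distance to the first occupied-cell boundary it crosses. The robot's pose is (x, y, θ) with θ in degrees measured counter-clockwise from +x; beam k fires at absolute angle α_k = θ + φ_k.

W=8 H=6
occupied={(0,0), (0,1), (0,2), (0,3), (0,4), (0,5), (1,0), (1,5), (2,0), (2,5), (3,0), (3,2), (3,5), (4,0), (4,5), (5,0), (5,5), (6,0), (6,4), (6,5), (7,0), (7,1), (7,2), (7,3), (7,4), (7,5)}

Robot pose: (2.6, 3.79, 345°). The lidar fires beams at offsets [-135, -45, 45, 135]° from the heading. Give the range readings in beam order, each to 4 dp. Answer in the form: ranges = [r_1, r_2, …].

beam 1: φ=-135°, α=210°
  direction (-0.8660, -0.5000); cell (2,3); t to first gridline: x 0.6928, y 1.5800 (then +1.1547 / +2.0000)
    (1,3) via x @ 0.6928
    (1,2) via y @ 1.5800
    (0,2) via x @ 1.8475  # hit
  → r_1 = 1.8475
beam 2: φ=-45°, α=300°
  direction (0.5000, -0.8660); cell (2,3); t to first gridline: x 0.8000, y 0.9122 (then +2.0000 / +1.1547)
    (3,3) via x @ 0.8000
    (3,2) via y @ 0.9122  # hit
  → r_2 = 0.9122
beam 3: φ=45°, α=30°
  direction (0.8660, 0.5000); cell (2,3); t to first gridline: x 0.4619, y 0.4200 (then +1.1547 / +2.0000)
    (2,4) via y @ 0.4200
    (3,4) via x @ 0.4619
    (4,4) via x @ 1.6166
    (4,5) via y @ 2.4200  # hit
  → r_3 = 2.4200
beam 4: φ=135°, α=120°
  direction (-0.5000, 0.8660); cell (2,3); t to first gridline: x 1.2000, y 0.2425 (then +2.0000 / +1.1547)
    (2,4) via y @ 0.2425
    (1,4) via x @ 1.2000
    (1,5) via y @ 1.3972  # hit
  → r_4 = 1.3972

ranges = [1.8475, 0.9122, 2.4200, 1.3972]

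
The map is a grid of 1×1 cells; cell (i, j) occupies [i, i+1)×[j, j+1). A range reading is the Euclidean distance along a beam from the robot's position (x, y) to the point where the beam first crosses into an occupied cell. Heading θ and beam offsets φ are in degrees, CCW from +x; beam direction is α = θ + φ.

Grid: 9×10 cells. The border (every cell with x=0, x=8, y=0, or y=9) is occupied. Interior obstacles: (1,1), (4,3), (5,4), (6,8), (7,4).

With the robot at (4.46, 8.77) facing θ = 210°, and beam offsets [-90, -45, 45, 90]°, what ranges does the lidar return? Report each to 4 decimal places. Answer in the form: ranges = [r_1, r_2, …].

beam 1: φ=-90°, α=120°
  cosα=-0.5000 sinα=0.8660 | (4,8) | tMaxX 0.9200 tMaxY 0.2656 | tΔX 2.0000 tΔY 1.1547
    t=0.2656 [y] (4,9) — stop
  → r_1 = 0.2656
beam 2: φ=-45°, α=165°
  cosα=-0.9659 sinα=0.2588 | (4,8) | tMaxX 0.4762 tMaxY 0.8887 | tΔX 1.0353 tΔY 3.8637
    t=0.4762 [x] (3,8)
    t=0.8887 [y] (3,9) — stop
  → r_2 = 0.8887
beam 3: φ=45°, α=255°
  cosα=-0.2588 sinα=-0.9659 | (4,8) | tMaxX 1.7773 tMaxY 0.7972 | tΔX 3.8637 tΔY 1.0353
    t=0.7972 [y] (4,7)
    t=1.7773 [x] (3,7)
    t=1.8324 [y] (3,6)
    t=2.8677 [y] (3,5)
    t=3.9030 [y] (3,4)
    t=4.9383 [y] (3,3)
    t=5.6410 [x] (2,3)
    t=5.9735 [y] (2,2)
    t=7.0088 [y] (2,1)
    t=8.0441 [y] (2,0) — stop
  → r_3 = 8.0441
beam 4: φ=90°, α=300°
  cosα=0.5000 sinα=-0.8660 | (4,8) | tMaxX 1.0800 tMaxY 0.8891 | tΔX 2.0000 tΔY 1.1547
    t=0.8891 [y] (4,7)
    t=1.0800 [x] (5,7)
    t=2.0438 [y] (5,6)
    t=3.0800 [x] (6,6)
    t=3.1985 [y] (6,5)
    t=4.3532 [y] (6,4)
    t=5.0800 [x] (7,4) — stop
  → r_4 = 5.0800

ranges = [0.2656, 0.8887, 8.0441, 5.0800]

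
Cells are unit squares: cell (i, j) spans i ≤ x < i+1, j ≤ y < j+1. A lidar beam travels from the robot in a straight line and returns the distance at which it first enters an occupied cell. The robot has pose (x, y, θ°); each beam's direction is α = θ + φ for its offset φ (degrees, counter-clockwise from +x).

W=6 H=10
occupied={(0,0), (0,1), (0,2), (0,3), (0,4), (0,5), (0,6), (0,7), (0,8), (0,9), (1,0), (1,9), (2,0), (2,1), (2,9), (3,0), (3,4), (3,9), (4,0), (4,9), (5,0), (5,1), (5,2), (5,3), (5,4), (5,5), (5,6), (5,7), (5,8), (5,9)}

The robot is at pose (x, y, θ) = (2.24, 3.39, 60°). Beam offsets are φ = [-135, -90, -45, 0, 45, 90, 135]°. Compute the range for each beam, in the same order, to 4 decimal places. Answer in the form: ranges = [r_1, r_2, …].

beam 1: φ=-135°, α=285°
  dir = (cos 285°, sin 285°) = (0.2588, -0.9659); from cell (2,3)
  next x-line at t=2.9364, next y-line at t=0.4038; Δt_x=3.8637, Δt_y=1.0353
    y: enter (2,2) at t=0.4038
    y: enter (2,1) at t=1.4390 ← occupied
  → r_1 = 1.4390
beam 2: φ=-90°, α=330°
  dir = (cos 330°, sin 330°) = (0.8660, -0.5000); from cell (2,3)
  next x-line at t=0.8776, next y-line at t=0.7800; Δt_x=1.1547, Δt_y=2.0000
    y: enter (2,2) at t=0.7800
    x: enter (3,2) at t=0.8776
    x: enter (4,2) at t=2.0323
    y: enter (4,1) at t=2.7800
    x: enter (5,1) at t=3.1870 ← occupied
  → r_2 = 3.1870
beam 3: φ=-45°, α=15°
  dir = (cos 15°, sin 15°) = (0.9659, 0.2588); from cell (2,3)
  next x-line at t=0.7868, next y-line at t=2.3569; Δt_x=1.0353, Δt_y=3.8637
    x: enter (3,3) at t=0.7868
    x: enter (4,3) at t=1.8221
    y: enter (4,4) at t=2.3569
    x: enter (5,4) at t=2.8574 ← occupied
  → r_3 = 2.8574
beam 4: φ=0°, α=60°
  dir = (cos 60°, sin 60°) = (0.5000, 0.8660); from cell (2,3)
  next x-line at t=1.5200, next y-line at t=0.7044; Δt_x=2.0000, Δt_y=1.1547
    y: enter (2,4) at t=0.7044
    x: enter (3,4) at t=1.5200 ← occupied
  → r_4 = 1.5200
beam 5: φ=45°, α=105°
  dir = (cos 105°, sin 105°) = (-0.2588, 0.9659); from cell (2,3)
  next x-line at t=0.9273, next y-line at t=0.6315; Δt_x=3.8637, Δt_y=1.0353
    y: enter (2,4) at t=0.6315
    x: enter (1,4) at t=0.9273
    y: enter (1,5) at t=1.6668
    y: enter (1,6) at t=2.7021
    y: enter (1,7) at t=3.7373
    y: enter (1,8) at t=4.7726
    x: enter (0,8) at t=4.7910 ← occupied
  → r_5 = 4.7910
beam 6: φ=90°, α=150°
  dir = (cos 150°, sin 150°) = (-0.8660, 0.5000); from cell (2,3)
  next x-line at t=0.2771, next y-line at t=1.2200; Δt_x=1.1547, Δt_y=2.0000
    x: enter (1,3) at t=0.2771
    y: enter (1,4) at t=1.2200
    x: enter (0,4) at t=1.4318 ← occupied
  → r_6 = 1.4318
beam 7: φ=135°, α=195°
  dir = (cos 195°, sin 195°) = (-0.9659, -0.2588); from cell (2,3)
  next x-line at t=0.2485, next y-line at t=1.5068; Δt_x=1.0353, Δt_y=3.8637
    x: enter (1,3) at t=0.2485
    x: enter (0,3) at t=1.2837 ← occupied
  → r_7 = 1.2837

ranges = [1.4390, 3.1870, 2.8574, 1.5200, 4.7910, 1.4318, 1.2837]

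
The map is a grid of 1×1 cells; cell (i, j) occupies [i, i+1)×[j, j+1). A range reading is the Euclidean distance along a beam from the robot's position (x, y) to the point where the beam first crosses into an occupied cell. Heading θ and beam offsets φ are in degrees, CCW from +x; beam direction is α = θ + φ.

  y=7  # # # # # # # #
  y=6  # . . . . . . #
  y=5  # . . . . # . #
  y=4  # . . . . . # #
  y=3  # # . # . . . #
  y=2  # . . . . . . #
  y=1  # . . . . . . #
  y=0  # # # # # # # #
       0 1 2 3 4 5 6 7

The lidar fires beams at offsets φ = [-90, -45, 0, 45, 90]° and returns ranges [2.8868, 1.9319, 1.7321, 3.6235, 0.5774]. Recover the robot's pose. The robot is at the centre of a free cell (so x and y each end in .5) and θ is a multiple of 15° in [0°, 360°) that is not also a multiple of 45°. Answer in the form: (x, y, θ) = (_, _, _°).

Enumerate (i+0.5, j+0.5, θ) over the 32 free cells and 16 admissible headings. For each, cast all 5 beams and compare to the given ranges.
  (5.5, 1.5, 75°): beam 1 = 1.5529 ≠ 2.8868 ✗
  (2.5, 6.5, 330°): beam 2 = 2.5882 ≠ 1.9319 ✗
  (2.5, 1.5, 120°): beam 1 = 5.0000 ≠ 2.8868 ✗
  (2.5, 5.5, 210°): beam 1 = 1.7321 ≠ 2.8868 ✗
  …
  (4.5, 3.5, 60°): r_1=2.8868, r_2=1.9319, r_3=1.7321, r_4=3.6235, r_5=0.5774 — all match ✓
Unique over the lattice → pose = (4.5, 3.5, 60°).

(x, y, θ) = (4.5, 3.5, 60°)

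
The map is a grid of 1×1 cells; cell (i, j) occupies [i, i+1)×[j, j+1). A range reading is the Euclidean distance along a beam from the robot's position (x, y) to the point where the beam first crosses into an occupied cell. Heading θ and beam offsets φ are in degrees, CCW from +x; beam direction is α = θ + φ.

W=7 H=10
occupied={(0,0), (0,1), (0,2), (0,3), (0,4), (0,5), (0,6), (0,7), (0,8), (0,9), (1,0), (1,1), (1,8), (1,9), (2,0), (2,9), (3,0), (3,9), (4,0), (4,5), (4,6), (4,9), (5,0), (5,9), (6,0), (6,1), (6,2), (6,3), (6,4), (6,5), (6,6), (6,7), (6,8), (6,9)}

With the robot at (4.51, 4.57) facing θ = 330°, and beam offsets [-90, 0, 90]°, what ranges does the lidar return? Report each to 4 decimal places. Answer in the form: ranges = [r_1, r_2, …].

ranges = [4.1223, 1.7205, 0.4965]

beam 1: φ=-90°, α=240°
  d=(-0.5000,-0.8660)  start (4,4)  tX=1.0200 tY=0.6582  stride 1/|dx|=2.0000 1/|dy|=1.1547
    cross y-line → (4,3), t=0.6582
    cross x-line → (3,3), t=1.0200
    cross y-line → (3,2), t=1.8129
    cross y-line → (3,1), t=2.9676
    cross x-line → (2,1), t=3.0200
    cross y-line → (2,0), t=4.1223 (wall)
  → r_1 = 4.1223
beam 2: φ=0°, α=330°
  d=(0.8660,-0.5000)  start (4,4)  tX=0.5658 tY=1.1400  stride 1/|dx|=1.1547 1/|dy|=2.0000
    cross x-line → (5,4), t=0.5658
    cross y-line → (5,3), t=1.1400
    cross x-line → (6,3), t=1.7205 (wall)
  → r_2 = 1.7205
beam 3: φ=90°, α=60°
  d=(0.5000,0.8660)  start (4,4)  tX=0.9800 tY=0.4965  stride 1/|dx|=2.0000 1/|dy|=1.1547
    cross y-line → (4,5), t=0.4965 (wall)
  → r_3 = 0.4965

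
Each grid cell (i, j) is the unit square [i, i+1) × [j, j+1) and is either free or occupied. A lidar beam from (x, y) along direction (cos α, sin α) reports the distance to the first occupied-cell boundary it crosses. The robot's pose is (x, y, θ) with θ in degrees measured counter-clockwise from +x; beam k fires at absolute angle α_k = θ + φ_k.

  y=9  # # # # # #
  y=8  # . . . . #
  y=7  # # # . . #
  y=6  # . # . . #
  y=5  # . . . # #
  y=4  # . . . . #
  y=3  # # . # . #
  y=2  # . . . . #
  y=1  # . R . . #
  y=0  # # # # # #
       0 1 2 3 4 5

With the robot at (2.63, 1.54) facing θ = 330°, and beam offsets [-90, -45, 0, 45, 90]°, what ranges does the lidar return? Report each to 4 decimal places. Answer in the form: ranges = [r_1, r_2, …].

beam 1: φ=-90°, α=240°
  cosα=-0.5000 sinα=-0.8660 | (2,1) | tMaxX 1.2600 tMaxY 0.6235 | tΔX 2.0000 tΔY 1.1547
    t=0.6235 [y] (2,0) — stop
  → r_1 = 0.6235
beam 2: φ=-45°, α=285°
  cosα=0.2588 sinα=-0.9659 | (2,1) | tMaxX 1.4296 tMaxY 0.5590 | tΔX 3.8637 tΔY 1.0353
    t=0.5590 [y] (2,0) — stop
  → r_2 = 0.5590
beam 3: φ=0°, α=330°
  cosα=0.8660 sinα=-0.5000 | (2,1) | tMaxX 0.4272 tMaxY 1.0800 | tΔX 1.1547 tΔY 2.0000
    t=0.4272 [x] (3,1)
    t=1.0800 [y] (3,0) — stop
  → r_3 = 1.0800
beam 4: φ=45°, α=15°
  cosα=0.9659 sinα=0.2588 | (2,1) | tMaxX 0.3831 tMaxY 1.7773 | tΔX 1.0353 tΔY 3.8637
    t=0.3831 [x] (3,1)
    t=1.4183 [x] (4,1)
    t=1.7773 [y] (4,2)
    t=2.4536 [x] (5,2) — stop
  → r_4 = 2.4536
beam 5: φ=90°, α=60°
  cosα=0.5000 sinα=0.8660 | (2,1) | tMaxX 0.7400 tMaxY 0.5312 | tΔX 2.0000 tΔY 1.1547
    t=0.5312 [y] (2,2)
    t=0.7400 [x] (3,2)
    t=1.6859 [y] (3,3) — stop
  → r_5 = 1.6859

ranges = [0.6235, 0.5590, 1.0800, 2.4536, 1.6859]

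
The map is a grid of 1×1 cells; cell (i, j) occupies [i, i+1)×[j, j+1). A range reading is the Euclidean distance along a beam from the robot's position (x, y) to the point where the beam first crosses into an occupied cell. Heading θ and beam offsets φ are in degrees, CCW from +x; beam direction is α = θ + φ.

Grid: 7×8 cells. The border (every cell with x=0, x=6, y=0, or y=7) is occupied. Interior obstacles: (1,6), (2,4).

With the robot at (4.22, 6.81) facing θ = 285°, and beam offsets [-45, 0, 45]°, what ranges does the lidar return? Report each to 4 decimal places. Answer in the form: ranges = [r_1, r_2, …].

beam 1: φ=-45°, α=240°
  dir = (cos 240°, sin 240°) = (-0.5000, -0.8660); from cell (4,6)
  next x-line at t=0.4400, next y-line at t=0.9353; Δt_x=2.0000, Δt_y=1.1547
    x: enter (3,6) at t=0.4400
    y: enter (3,5) at t=0.9353
    y: enter (3,4) at t=2.0900
    x: enter (2,4) at t=2.4400 ← occupied
  → r_1 = 2.4400
beam 2: φ=0°, α=285°
  dir = (cos 285°, sin 285°) = (0.2588, -0.9659); from cell (4,6)
  next x-line at t=3.0137, next y-line at t=0.8386; Δt_x=3.8637, Δt_y=1.0353
    y: enter (4,5) at t=0.8386
    y: enter (4,4) at t=1.8738
    y: enter (4,3) at t=2.9091
    x: enter (5,3) at t=3.0137
    y: enter (5,2) at t=3.9444
    y: enter (5,1) at t=4.9797
    y: enter (5,0) at t=6.0150 ← occupied
  → r_2 = 6.0150
beam 3: φ=45°, α=330°
  dir = (cos 330°, sin 330°) = (0.8660, -0.5000); from cell (4,6)
  next x-line at t=0.9007, next y-line at t=1.6200; Δt_x=1.1547, Δt_y=2.0000
    x: enter (5,6) at t=0.9007
    y: enter (5,5) at t=1.6200
    x: enter (6,5) at t=2.0554 ← occupied
  → r_3 = 2.0554

ranges = [2.4400, 6.0150, 2.0554]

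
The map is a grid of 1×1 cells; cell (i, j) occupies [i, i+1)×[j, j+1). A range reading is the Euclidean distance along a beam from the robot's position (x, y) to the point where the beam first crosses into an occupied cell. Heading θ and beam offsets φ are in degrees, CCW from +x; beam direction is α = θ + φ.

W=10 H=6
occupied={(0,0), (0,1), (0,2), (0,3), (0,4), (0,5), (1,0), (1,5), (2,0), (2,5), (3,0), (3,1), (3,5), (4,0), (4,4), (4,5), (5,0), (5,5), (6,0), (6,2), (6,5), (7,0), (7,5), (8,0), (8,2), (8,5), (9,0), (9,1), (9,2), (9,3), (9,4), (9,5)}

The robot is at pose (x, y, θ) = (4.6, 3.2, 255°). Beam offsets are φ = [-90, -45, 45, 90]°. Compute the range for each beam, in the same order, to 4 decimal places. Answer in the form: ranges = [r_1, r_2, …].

beam 1: φ=-90°, α=165°
  cosα=-0.9659 sinα=0.2588 | (4,3) | tMaxX 0.6212 tMaxY 3.0910 | tΔX 1.0353 tΔY 3.8637
    t=0.6212 [x] (3,3)
    t=1.6564 [x] (2,3)
    t=2.6917 [x] (1,3)
    t=3.0910 [y] (1,4)
    t=3.7270 [x] (0,4) — stop
  → r_1 = 3.7270
beam 2: φ=-45°, α=210°
  cosα=-0.8660 sinα=-0.5000 | (4,3) | tMaxX 0.6928 tMaxY 0.4000 | tΔX 1.1547 tΔY 2.0000
    t=0.4000 [y] (4,2)
    t=0.6928 [x] (3,2)
    t=1.8475 [x] (2,2)
    t=2.4000 [y] (2,1)
    t=3.0022 [x] (1,1)
    t=4.1569 [x] (0,1) — stop
  → r_2 = 4.1569
beam 3: φ=45°, α=300°
  cosα=0.5000 sinα=-0.8660 | (4,3) | tMaxX 0.8000 tMaxY 0.2309 | tΔX 2.0000 tΔY 1.1547
    t=0.2309 [y] (4,2)
    t=0.8000 [x] (5,2)
    t=1.3856 [y] (5,1)
    t=2.5403 [y] (5,0) — stop
  → r_3 = 2.5403
beam 4: φ=90°, α=345°
  cosα=0.9659 sinα=-0.2588 | (4,3) | tMaxX 0.4141 tMaxY 0.7727 | tΔX 1.0353 tΔY 3.8637
    t=0.4141 [x] (5,3)
    t=0.7727 [y] (5,2)
    t=1.4494 [x] (6,2) — stop
  → r_4 = 1.4494

ranges = [3.7270, 4.1569, 2.5403, 1.4494]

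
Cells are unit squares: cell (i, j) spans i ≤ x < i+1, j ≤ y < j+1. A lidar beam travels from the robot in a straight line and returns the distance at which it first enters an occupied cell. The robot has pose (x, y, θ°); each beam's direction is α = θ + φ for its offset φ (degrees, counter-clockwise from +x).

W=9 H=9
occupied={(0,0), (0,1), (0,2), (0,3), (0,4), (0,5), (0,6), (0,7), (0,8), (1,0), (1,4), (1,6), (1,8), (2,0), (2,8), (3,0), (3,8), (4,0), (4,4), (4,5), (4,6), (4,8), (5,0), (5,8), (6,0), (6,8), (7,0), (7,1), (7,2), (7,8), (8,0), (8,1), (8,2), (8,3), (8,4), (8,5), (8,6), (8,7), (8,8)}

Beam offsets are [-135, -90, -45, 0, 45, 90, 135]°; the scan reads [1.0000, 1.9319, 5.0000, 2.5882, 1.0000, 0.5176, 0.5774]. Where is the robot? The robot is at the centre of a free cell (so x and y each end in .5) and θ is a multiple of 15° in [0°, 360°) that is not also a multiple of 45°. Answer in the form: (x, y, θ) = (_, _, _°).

Enumerate (i+0.5, j+0.5, θ) over the 42 free cells and 16 admissible headings. For each, cast all 7 beams and compare to the given ranges.
  (7.5, 4.5, 195°): beam 2 = 3.6235 ≠ 1.9319 ✗
  (3.5, 5.5, 60°): beam 1 = 4.6587 ≠ 1.0000 ✗
  (2.5, 1.5, 150°): beam 1 = 4.6587 ≠ 1.0000 ✗
  …
  (5.5, 7.5, 345°): r_1=1.0000, r_2=1.9319, r_3=5.0000, r_4=2.5882, r_5=1.0000, r_6=0.5176, r_7=0.5774 — all match ✓
No second candidate reproduces the full scan.

(x, y, θ) = (5.5, 7.5, 345°)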